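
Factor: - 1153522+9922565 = 8769043  =  8769043^1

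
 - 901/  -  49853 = 901/49853  =  0.02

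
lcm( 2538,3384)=10152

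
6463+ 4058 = 10521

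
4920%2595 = 2325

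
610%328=282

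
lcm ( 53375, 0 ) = 0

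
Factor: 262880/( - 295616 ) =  - 2^( - 1)*5^1*53^1*149^ (  -  1 ) = - 265/298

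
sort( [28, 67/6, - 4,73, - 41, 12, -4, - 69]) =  [-69,-41, - 4, - 4,  67/6,12, 28, 73 ]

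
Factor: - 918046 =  - 2^1*459023^1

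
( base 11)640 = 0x302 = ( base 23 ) 1AB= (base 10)770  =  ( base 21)1FE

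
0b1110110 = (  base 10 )118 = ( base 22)58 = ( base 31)3p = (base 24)4m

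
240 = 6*40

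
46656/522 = 89 + 11/29= 89.38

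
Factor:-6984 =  - 2^3*3^2*97^1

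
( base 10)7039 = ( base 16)1B7F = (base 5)211124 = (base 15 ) 2144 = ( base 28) 8rb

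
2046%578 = 312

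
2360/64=36 + 7/8 = 36.88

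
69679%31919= 5841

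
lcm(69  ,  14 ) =966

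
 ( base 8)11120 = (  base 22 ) 9f2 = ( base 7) 16445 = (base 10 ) 4688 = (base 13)2198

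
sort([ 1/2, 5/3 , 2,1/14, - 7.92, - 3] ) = [ - 7.92,-3,1/14,1/2,5/3,2] 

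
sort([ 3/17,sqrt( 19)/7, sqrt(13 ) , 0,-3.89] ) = [  -  3.89, 0, 3/17,sqrt(19)/7, sqrt ( 13 )]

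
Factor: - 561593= - 431^1*1303^1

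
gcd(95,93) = 1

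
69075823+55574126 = 124649949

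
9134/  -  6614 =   -  4567/3307 = - 1.38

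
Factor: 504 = 2^3*3^2*7^1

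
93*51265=4767645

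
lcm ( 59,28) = 1652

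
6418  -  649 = 5769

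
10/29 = 10/29=0.34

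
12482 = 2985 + 9497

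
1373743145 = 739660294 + 634082851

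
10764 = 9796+968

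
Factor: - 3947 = - 3947^1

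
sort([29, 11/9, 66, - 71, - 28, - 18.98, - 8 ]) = [ - 71, - 28,-18.98, - 8,11/9,29, 66 ]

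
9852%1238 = 1186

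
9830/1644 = 4915/822 = 5.98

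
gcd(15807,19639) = 479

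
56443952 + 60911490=117355442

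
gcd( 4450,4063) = 1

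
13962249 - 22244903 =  - 8282654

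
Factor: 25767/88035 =8589/29345 = 3^1*5^( - 1)*7^1 * 409^1*5869^( - 1)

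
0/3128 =0 = 0.00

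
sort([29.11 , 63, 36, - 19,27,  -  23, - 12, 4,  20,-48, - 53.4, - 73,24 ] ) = [ - 73, - 53.4, - 48,-23, - 19,-12,4,20,24, 27, 29.11, 36, 63]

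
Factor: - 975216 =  - 2^4 * 3^1*11^1 * 1847^1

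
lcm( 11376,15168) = 45504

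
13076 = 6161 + 6915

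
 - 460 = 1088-1548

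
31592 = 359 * 88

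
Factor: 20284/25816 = 11/14= 2^( - 1) * 7^( - 1)*11^1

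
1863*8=14904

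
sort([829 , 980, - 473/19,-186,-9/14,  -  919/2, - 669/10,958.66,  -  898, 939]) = [-898, - 919/2,-186,-669/10,  -  473/19 , - 9/14,829,939,958.66, 980 ] 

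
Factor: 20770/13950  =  67/45 = 3^(-2)*5^( - 1 )*67^1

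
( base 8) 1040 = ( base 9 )664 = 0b1000100000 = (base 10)544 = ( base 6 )2304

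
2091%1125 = 966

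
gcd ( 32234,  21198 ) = 2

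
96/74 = 1 + 11/37=1.30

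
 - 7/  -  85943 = 7/85943 = 0.00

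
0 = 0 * 69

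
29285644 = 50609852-21324208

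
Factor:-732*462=  -  338184 =- 2^3*3^2*7^1*11^1*61^1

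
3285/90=36+1/2= 36.50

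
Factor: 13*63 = 819 = 3^2*7^1*13^1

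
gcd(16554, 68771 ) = 1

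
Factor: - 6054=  - 2^1*3^1  *1009^1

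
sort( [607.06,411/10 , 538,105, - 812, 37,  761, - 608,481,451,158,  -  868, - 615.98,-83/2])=[ - 868, - 812, - 615.98, - 608, - 83/2, 37,411/10,105, 158,451,481,538,607.06,761]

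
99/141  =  33/47 = 0.70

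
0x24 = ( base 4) 210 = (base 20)1G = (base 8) 44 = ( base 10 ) 36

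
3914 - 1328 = 2586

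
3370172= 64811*52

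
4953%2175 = 603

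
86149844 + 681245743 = 767395587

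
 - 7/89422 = - 7/89422 = -  0.00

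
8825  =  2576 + 6249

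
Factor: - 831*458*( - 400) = 152239200=2^5 *3^1*5^2 * 229^1*277^1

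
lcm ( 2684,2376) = 144936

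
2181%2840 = 2181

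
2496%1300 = 1196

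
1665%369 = 189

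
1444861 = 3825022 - 2380161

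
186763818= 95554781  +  91209037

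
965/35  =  27 + 4/7  =  27.57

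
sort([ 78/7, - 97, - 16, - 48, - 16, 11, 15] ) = [  -  97, - 48, - 16, - 16,  11, 78/7, 15]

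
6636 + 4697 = 11333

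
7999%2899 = 2201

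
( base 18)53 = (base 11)85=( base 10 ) 93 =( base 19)4H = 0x5D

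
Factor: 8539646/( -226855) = - 2^1 * 5^(  -  1)*59^(  -  1)*769^( - 1)*4269823^1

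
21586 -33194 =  - 11608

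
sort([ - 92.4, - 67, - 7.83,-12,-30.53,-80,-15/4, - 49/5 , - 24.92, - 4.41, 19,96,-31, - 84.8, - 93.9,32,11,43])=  [ - 93.9, - 92.4, - 84.8, - 80 , - 67, - 31, - 30.53, - 24.92, - 12,-49/5,-7.83, - 4.41, - 15/4,11,  19, 32,43, 96]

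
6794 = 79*86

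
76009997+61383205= 137393202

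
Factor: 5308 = 2^2*1327^1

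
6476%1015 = 386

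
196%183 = 13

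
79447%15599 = 1452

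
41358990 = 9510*4349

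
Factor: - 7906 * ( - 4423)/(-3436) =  - 2^ ( -1)*59^1*67^1*859^( - 1 )*4423^1 = - 17484119/1718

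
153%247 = 153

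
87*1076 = 93612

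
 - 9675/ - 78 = 3225/26 = 124.04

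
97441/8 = 12180 + 1/8 = 12180.12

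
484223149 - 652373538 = -168150389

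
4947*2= 9894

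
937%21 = 13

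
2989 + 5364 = 8353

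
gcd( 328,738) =82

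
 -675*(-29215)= 19720125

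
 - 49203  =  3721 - 52924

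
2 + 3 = 5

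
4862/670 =2431/335 = 7.26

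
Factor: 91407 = 3^1 * 30469^1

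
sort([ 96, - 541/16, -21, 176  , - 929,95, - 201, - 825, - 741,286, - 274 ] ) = [ - 929, -825, - 741, - 274, - 201, - 541/16 , - 21, 95,96,176,286 ]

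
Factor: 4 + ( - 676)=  - 2^5*3^1*7^1= -  672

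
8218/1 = 8218= 8218.00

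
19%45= 19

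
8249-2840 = 5409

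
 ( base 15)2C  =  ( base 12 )36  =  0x2A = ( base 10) 42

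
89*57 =5073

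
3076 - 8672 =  - 5596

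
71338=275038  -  203700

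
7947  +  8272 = 16219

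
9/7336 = 9/7336 = 0.00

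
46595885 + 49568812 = 96164697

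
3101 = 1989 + 1112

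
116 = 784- 668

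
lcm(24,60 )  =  120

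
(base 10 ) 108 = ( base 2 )1101100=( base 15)73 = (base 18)60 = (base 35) 33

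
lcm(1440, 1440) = 1440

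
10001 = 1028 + 8973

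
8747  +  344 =9091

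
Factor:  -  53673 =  - 3^1*17891^1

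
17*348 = 5916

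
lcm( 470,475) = 44650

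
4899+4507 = 9406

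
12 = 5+7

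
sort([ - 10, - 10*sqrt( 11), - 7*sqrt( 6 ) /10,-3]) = [ - 10* sqrt( 11 ), - 10, - 3,  -  7*sqrt( 6 )/10 ]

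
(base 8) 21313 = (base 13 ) 4092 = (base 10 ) 8907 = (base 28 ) BA3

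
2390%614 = 548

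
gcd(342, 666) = 18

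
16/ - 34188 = -1 + 8543/8547 =- 0.00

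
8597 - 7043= 1554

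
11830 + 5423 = 17253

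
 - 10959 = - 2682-8277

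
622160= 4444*140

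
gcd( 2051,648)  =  1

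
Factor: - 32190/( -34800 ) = 37/40 = 2^(- 3 )*5^(  -  1)*37^1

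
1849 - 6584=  - 4735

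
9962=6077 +3885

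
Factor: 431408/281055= 944/615 = 2^4*3^( - 1)*5^( - 1 )*41^(- 1 )*59^1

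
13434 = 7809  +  5625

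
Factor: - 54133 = -54133^1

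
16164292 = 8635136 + 7529156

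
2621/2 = 1310  +  1/2 = 1310.50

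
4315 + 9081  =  13396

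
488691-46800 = 441891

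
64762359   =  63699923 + 1062436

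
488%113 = 36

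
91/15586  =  91/15586 = 0.01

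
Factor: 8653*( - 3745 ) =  - 5^1 *7^1*17^1*  107^1*509^1 = -32405485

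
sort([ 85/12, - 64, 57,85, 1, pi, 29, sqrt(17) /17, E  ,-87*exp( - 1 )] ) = [ - 64, - 87*exp(-1 ), sqrt( 17 )/17, 1, E,pi, 85/12,  29, 57,  85 ]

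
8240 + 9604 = 17844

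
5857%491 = 456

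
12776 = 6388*2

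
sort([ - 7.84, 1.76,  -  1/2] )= [ - 7.84, - 1/2,  1.76 ] 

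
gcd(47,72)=1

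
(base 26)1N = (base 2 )110001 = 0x31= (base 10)49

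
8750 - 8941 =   -  191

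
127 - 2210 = - 2083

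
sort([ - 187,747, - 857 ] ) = [ - 857,-187, 747]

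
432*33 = 14256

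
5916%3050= 2866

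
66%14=10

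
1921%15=1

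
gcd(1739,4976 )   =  1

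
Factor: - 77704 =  - 2^3 * 11^1*883^1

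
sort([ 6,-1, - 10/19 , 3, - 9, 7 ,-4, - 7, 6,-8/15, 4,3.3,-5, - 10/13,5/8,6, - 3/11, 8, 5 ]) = [ -9 , - 7, - 5, - 4 , - 1,  -  10/13, - 8/15, - 10/19, - 3/11,5/8,3, 3.3, 4,5,6,6, 6, 7, 8]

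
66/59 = 66/59 = 1.12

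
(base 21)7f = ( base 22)78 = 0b10100010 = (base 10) 162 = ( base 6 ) 430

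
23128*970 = 22434160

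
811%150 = 61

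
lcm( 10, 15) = 30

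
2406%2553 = 2406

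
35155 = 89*395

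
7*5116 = 35812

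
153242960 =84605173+68637787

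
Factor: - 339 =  - 3^1*113^1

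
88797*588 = 52212636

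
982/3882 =491/1941=0.25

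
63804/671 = 63804/671 = 95.09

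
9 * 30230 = 272070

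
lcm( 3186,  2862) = 168858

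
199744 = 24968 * 8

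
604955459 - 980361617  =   - 375406158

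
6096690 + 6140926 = 12237616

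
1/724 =1/724 = 0.00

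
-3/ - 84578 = 3/84578=0.00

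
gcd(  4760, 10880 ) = 680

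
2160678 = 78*27701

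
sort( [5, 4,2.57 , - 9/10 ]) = [ - 9/10,2.57,4, 5]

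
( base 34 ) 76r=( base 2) 10000010000011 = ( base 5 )231243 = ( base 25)D7N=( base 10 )8323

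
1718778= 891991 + 826787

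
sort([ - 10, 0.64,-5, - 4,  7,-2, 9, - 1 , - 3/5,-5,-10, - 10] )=[-10, - 10,-10, - 5,-5,-4, - 2,-1, - 3/5,0.64,7, 9 ] 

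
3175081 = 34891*91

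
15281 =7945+7336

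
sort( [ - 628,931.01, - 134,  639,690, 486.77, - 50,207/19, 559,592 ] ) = [ -628,  -  134,-50,207/19,486.77,559, 592,639, 690, 931.01]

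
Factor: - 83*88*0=0^1 = 0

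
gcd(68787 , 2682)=9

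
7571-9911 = -2340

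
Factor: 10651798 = 2^1*47^2*2411^1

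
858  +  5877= 6735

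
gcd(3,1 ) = 1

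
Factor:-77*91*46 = - 322322 = - 2^1*7^2*11^1*13^1 *23^1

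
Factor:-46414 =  - 2^1*23^1*1009^1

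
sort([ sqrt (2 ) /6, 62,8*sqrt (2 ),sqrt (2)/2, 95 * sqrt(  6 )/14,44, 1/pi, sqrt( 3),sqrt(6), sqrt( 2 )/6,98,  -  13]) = [  -  13,sqrt( 2 )/6,sqrt( 2) /6 , 1/pi,  sqrt(2 ) /2 , sqrt (3), sqrt( 6), 8 * sqrt( 2 ), 95 * sqrt(6)/14, 44,62, 98]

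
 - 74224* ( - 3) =222672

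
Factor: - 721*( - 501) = 3^1*7^1*103^1*167^1 =361221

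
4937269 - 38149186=  -  33211917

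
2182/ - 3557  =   - 2182/3557 = - 0.61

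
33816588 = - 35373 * ( - 956 )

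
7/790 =7/790 = 0.01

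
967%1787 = 967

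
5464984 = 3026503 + 2438481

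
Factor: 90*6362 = 572580 = 2^2 * 3^2 * 5^1*3181^1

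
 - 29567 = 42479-72046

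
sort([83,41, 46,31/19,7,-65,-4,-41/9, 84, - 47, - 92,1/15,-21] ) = [  -  92, - 65, - 47 , - 21, - 41/9,-4,  1/15,31/19,7,41, 46 , 83, 84] 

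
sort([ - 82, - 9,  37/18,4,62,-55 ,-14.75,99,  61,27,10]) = [ - 82, - 55, - 14.75,-9, 37/18, 4,10,  27 , 61, 62, 99]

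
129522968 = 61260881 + 68262087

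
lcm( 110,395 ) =8690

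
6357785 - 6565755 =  - 207970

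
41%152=41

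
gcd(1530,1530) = 1530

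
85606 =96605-10999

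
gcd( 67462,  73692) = 178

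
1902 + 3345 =5247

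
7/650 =7/650 = 0.01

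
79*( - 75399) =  - 5956521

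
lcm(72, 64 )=576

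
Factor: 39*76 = 2964=2^2*3^1*13^1 * 19^1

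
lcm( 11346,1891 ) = 11346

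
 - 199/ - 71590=199/71590 = 0.00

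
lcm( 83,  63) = 5229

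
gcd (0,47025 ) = 47025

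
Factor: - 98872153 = -17^1*5816009^1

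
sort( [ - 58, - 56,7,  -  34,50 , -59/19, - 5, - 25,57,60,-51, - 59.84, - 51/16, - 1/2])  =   [ - 59.84, - 58, - 56, - 51, - 34, - 25,- 5, - 51/16,-59/19, - 1/2,7  ,  50,57, 60 ] 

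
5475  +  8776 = 14251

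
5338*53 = 282914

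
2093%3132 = 2093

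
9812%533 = 218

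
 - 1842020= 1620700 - 3462720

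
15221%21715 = 15221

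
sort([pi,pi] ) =[pi,pi ] 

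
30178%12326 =5526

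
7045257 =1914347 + 5130910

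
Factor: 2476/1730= 2^1*5^( - 1 )* 173^( - 1)*619^1= 1238/865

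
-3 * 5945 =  - 17835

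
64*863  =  55232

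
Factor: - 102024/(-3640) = 981/35 = 3^2*5^( - 1 ) * 7^ ( -1)*109^1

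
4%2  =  0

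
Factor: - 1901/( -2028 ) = 2^(  -  2 )*3^( - 1)*13^( - 2 )*1901^1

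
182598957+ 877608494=1060207451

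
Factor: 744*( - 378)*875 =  -246078000 = - 2^4*3^4*5^3*7^2*31^1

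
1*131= 131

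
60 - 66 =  - 6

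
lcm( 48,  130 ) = 3120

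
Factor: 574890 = 2^1*3^1*5^1*19163^1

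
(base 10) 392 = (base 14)200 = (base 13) 242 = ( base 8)610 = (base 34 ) BI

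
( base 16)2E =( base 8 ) 56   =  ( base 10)46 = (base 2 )101110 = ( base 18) 2A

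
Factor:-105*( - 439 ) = 3^1*5^1*7^1*439^1 = 46095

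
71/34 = 71/34=2.09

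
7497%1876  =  1869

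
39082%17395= 4292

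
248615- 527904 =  - 279289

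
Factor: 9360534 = 2^1*3^1 * 1019^1*1531^1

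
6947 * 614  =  4265458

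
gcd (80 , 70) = 10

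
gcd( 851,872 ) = 1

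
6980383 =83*84101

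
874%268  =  70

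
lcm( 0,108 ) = 0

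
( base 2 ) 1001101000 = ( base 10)616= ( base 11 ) 510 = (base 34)I4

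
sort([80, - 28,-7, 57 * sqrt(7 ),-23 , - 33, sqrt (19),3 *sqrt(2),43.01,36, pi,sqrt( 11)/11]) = [-33 ,- 28 , - 23, -7, sqrt( 11 ) /11,pi , 3*sqrt (2), sqrt ( 19 ), 36, 43.01, 80,  57 * sqrt ( 7)] 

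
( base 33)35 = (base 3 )10212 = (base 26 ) 40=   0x68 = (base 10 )104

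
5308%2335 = 638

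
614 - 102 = 512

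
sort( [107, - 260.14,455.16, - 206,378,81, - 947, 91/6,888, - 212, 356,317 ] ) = [ - 947, - 260.14, - 212, - 206,91/6, 81,107, 317, 356, 378,455.16,  888 ]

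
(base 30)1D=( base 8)53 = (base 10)43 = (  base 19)25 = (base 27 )1G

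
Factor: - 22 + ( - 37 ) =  - 59^1 = - 59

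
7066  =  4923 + 2143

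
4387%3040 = 1347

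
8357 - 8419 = -62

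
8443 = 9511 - 1068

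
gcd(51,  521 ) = 1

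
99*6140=607860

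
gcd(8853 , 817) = 1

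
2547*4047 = 10307709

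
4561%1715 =1131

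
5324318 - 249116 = 5075202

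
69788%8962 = 7054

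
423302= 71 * 5962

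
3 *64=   192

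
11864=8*1483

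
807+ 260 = 1067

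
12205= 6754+5451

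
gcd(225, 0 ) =225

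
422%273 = 149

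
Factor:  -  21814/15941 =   -  2^1*13^1*19^( - 1) = - 26/19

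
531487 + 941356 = 1472843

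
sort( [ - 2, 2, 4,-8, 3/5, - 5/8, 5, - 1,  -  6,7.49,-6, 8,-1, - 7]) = [ - 8, - 7, - 6, - 6, - 2, - 1,-1, - 5/8 , 3/5,2, 4,5, 7.49,8]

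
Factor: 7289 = 37^1 * 197^1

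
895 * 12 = 10740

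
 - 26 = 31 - 57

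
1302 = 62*21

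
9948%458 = 330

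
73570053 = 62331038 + 11239015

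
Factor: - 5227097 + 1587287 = - 3639810  =  - 2^1 *3^1*5^1*121327^1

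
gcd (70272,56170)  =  2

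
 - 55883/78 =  - 717 + 43/78 = - 716.45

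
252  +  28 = 280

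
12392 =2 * 6196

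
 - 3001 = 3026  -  6027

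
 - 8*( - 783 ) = 6264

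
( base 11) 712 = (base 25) 19a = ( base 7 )2336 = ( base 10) 860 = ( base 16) 35c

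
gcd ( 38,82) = 2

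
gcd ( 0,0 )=0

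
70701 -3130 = 67571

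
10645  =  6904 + 3741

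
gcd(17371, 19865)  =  29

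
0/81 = 0 = 0.00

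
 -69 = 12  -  81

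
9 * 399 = 3591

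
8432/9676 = 2108/2419 = 0.87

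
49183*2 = 98366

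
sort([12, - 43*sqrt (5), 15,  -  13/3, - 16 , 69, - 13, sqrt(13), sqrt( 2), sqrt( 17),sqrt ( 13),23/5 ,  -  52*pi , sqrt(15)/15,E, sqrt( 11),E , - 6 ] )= [  -  52*pi , - 43*sqrt(5 ) ,- 16 , -13, - 6 ,-13/3,sqrt( 15) /15 , sqrt( 2 ),  E,E,  sqrt( 11),sqrt( 13) , sqrt( 13 ), sqrt( 17 ),23/5,12, 15,69] 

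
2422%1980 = 442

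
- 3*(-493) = 1479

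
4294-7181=  -  2887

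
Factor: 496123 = 496123^1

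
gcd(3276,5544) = 252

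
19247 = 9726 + 9521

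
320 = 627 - 307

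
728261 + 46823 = 775084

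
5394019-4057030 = 1336989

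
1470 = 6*245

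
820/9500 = 41/475 = 0.09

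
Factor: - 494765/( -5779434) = 2^( - 1) * 3^(-1 ) * 5^1*98953^1 * 963239^( - 1)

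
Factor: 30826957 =7^1*37^1 *41^1 * 2903^1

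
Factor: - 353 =-353^1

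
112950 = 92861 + 20089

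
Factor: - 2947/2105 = - 5^(-1)*7^1 = - 7/5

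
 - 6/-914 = 3/457= 0.01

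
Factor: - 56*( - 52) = 2912 = 2^5 * 7^1 * 13^1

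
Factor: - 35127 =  - 3^3*1301^1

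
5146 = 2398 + 2748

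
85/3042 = 85/3042 = 0.03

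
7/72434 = 7/72434 = 0.00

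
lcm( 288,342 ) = 5472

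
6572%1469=696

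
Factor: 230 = 2^1*5^1*23^1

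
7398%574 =510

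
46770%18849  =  9072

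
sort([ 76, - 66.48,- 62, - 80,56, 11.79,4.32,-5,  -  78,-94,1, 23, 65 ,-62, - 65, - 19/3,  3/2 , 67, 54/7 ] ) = [ - 94, - 80, - 78,-66.48, - 65, - 62,-62,-19/3, - 5,  1,3/2, 4.32,54/7 , 11.79,23, 56, 65,  67,76]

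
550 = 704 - 154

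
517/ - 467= - 517/467= - 1.11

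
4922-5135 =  - 213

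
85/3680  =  17/736 = 0.02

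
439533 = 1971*223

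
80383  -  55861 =24522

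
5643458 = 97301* 58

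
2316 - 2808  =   - 492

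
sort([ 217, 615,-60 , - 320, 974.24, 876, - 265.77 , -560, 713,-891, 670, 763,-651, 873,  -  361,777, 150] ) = [ -891,-651  ,-560, - 361, - 320, - 265.77,-60,150, 217, 615, 670, 713,  763, 777, 873, 876,974.24]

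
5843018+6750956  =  12593974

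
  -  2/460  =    -  1+229/230  =  - 0.00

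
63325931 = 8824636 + 54501295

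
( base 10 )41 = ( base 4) 221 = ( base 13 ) 32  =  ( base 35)16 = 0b101001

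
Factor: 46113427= 46113427^1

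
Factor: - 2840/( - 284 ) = 2^1*5^1 = 10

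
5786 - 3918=1868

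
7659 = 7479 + 180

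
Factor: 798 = 2^1*3^1*7^1*19^1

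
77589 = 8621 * 9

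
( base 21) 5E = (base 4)1313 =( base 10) 119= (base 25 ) 4j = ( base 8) 167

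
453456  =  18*25192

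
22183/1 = 22183 = 22183.00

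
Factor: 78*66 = 5148 = 2^2*3^2*11^1*13^1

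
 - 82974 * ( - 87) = 7218738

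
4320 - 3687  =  633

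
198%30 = 18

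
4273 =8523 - 4250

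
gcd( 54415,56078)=1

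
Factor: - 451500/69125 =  - 516/79 = -2^2* 3^1  *  43^1*79^( - 1)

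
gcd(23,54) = 1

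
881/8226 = 881/8226 =0.11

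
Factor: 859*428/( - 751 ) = - 367652/751= -2^2*107^1* 751^ ( - 1 )*859^1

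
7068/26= 271 + 11/13=271.85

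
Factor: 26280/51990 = 2^2*3^1*73^1*1733^(-1) = 876/1733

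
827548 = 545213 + 282335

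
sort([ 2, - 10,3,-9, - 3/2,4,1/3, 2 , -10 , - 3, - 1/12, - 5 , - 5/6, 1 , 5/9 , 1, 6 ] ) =[ - 10, -10, - 9, - 5, - 3,-3/2 , - 5/6, - 1/12, 1/3,5/9,1, 1,2, 2, 3,  4,6] 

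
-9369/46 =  - 9369/46 = - 203.67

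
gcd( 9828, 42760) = 4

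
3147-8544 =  - 5397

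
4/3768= 1/942 = 0.00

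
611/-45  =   - 611/45 = -13.58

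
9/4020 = 3/1340 = 0.00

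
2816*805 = 2266880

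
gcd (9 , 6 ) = 3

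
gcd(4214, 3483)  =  43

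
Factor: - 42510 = -2^1*3^1*5^1 * 13^1 * 109^1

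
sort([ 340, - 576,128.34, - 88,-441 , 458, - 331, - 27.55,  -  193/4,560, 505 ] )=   [ - 576, - 441, - 331, - 88, - 193/4,-27.55,128.34,340,458, 505, 560 ] 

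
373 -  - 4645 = 5018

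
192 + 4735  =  4927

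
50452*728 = 36729056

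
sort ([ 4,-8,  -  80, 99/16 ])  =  [ - 80,-8, 4,99/16] 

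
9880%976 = 120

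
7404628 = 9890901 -2486273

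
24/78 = 4/13 = 0.31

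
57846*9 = 520614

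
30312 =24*1263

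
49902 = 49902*1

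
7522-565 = 6957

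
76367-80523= - 4156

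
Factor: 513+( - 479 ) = 2^1*  17^1= 34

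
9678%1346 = 256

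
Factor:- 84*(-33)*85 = 235620 = 2^2*3^2*5^1*7^1*11^1*17^1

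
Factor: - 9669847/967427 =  - 11^1 * 29^1*30313^1 * 967427^(  -  1)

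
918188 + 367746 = 1285934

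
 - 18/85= - 1+67/85 = - 0.21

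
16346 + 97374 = 113720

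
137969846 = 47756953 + 90212893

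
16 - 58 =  - 42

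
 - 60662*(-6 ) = 363972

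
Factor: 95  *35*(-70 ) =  - 232750  =  -2^1*5^3*7^2*19^1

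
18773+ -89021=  - 70248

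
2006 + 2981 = 4987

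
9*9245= 83205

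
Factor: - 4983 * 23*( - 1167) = 3^2*11^1*23^1 * 151^1 * 389^1 = 133748703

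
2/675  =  2/675 = 0.00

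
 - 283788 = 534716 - 818504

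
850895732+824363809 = 1675259541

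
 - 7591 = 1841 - 9432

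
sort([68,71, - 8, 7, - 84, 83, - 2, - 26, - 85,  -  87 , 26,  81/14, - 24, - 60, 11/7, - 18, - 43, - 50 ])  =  [ - 87, - 85,  -  84 , - 60 , - 50, - 43, - 26, - 24, - 18, - 8,-2, 11/7, 81/14, 7,26, 68, 71, 83 ]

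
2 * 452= 904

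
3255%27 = 15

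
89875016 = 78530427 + 11344589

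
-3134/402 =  - 8 + 41/201 = - 7.80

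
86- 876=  - 790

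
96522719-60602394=35920325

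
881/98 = 8 + 97/98 = 8.99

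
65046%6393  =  1116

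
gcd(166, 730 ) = 2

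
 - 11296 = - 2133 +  - 9163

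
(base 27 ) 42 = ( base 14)7C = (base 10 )110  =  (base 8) 156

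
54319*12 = 651828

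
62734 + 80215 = 142949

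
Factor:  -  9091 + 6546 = -2545 = -  5^1*509^1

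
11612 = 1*11612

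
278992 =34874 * 8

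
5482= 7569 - 2087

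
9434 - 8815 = 619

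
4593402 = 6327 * 726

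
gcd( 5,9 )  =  1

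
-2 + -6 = - 8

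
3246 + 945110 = 948356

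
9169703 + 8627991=17797694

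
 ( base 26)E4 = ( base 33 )B5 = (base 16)170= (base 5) 2433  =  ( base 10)368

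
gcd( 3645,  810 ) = 405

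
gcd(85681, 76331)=1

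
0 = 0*7822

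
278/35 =278/35= 7.94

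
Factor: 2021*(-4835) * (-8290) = 81006025150 = 2^1 *5^2*43^1* 47^1*829^1*967^1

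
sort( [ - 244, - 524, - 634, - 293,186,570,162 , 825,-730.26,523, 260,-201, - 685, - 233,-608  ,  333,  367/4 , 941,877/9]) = [ - 730.26,  -  685,-634, - 608,-524, - 293, - 244,-233 ,-201,367/4 , 877/9,162, 186 , 260,333,  523,570,825,941]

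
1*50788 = 50788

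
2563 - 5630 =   -  3067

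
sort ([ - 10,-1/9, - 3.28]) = [- 10, - 3.28,-1/9]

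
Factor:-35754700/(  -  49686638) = 2^1*5^2*163^( - 1)*  167^1*173^( - 1)* 881^(-1 )* 2141^1   =  17877350/24843319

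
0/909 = 0 = 0.00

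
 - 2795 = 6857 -9652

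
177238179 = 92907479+84330700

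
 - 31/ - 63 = 31/63 = 0.49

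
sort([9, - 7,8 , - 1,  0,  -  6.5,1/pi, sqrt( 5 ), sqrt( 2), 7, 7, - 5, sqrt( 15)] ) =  [  -  7,-6.5,-5, - 1, 0, 1/pi,sqrt( 2 ), sqrt(5 ), sqrt ( 15 ), 7, 7, 8, 9 ] 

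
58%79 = 58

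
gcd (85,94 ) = 1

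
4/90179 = 4/90179 = 0.00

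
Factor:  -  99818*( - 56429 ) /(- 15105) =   -  2^1 *3^(  -  1)*5^( - 1)*19^( - 1)*29^1 * 53^(  -  1) * 73^1*773^1 * 1721^1=- 5632629922/15105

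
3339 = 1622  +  1717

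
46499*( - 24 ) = -1115976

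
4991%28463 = 4991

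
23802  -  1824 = 21978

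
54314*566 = 30741724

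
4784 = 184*26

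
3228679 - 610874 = 2617805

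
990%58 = 4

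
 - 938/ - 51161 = 938/51161  =  0.02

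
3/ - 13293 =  - 1 + 4430/4431=- 0.00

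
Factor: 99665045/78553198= 2^(-1 )*5^1 * 431^ (  -  1 )*91129^ (-1)*19933009^1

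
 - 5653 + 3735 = -1918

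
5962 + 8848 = 14810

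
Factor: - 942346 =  - 2^1 * 471173^1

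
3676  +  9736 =13412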